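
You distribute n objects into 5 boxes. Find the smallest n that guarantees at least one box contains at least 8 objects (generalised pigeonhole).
n = (8 − 1)·5 + 1 = 36

By the generalised pigeonhole principle, to guarantee some box contains ≥ r objects we need more than (r − 1) · k objects total. Threshold: n = (r − 1) · k + 1. With r = 8 and k = 5: n = 7 · 5 + 1 = 35 + 1 = 36. For n = 35 = 7 · 5, we can put exactly 7 objects in every box, avoiding 8 in any single one — so 36 is tight.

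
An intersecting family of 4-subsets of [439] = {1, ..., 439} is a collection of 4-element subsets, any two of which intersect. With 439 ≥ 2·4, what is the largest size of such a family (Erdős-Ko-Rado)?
max |F| = C(438, 3) = 13908836

Erdős-Ko-Rado (1961): when n ≥ 2k, max |F| = C(n−1, k−1). The bound is attained by the star {A : i ∈ A} for any fixed i ∈ [n]. Here C(439−1, 4−1) = C(438, 3) = 13908836.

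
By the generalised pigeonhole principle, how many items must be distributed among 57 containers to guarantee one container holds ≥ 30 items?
n = (30 − 1)·57 + 1 = 1654

By the generalised pigeonhole principle, to guarantee some box contains ≥ r objects we need more than (r − 1) · k objects total. Threshold: n = (r − 1) · k + 1. With r = 30 and k = 57: n = 29 · 57 + 1 = 1653 + 1 = 1654. For n = 1653 = 29 · 57, we can put exactly 29 objects in every box, avoiding 30 in any single one — so 1654 is tight.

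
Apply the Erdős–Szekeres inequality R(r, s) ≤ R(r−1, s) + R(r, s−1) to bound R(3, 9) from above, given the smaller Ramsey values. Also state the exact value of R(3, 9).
R(3, 9) ≤ R(2, 9) + R(3, 8) = 9 + 28 = 37; exact value R(3, 9) = 36.

The Erdős–Szekeres recurrence R(r, s) ≤ R(r−1, s) + R(r, s−1) applied to (r, s) = (3, 9) gives
  R(3, 9) ≤ R(2, 9) + R(3, 8) = 9 + 28 = 37.
(Recall R(2, k) = k and R is symmetric.) The recurrence is not tight here (it gives 37, but the exact value is R(3, 9) = 36); the tight upper bound requires a sharper argument than the simple recurrence, combined with a lower-bound construction on K_{35}.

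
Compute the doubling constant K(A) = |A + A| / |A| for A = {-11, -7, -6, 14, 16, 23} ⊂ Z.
K = |A + A| / |A| = 21/6 = 7/2

Enumerate A + A = {a + b : a, b ∈ A}. With |A| = 6, there are |A|^2 = 36 ordered sum pairs; collecting distinct values, A + A = {-22, -18, -17, -14, -13, -12, 3, 5, 7, 8, 9, 10, 12, 16, 17, 28, 30, 32, 37, 39, 46}, so |A + A| = 21. Thus K = 21/6 = 7/2. For comparison, the minimum possible |A + A| over all 6-element sets is 2·6 − 1 = 11 (so min K = 11/6), attained only by arithmetic progressions.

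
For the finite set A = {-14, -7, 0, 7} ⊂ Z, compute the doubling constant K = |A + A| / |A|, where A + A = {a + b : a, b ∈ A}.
K = |A + A| / |A| = 7/4

Enumerate A + A = {a + b : a, b ∈ A}. With |A| = 4, there are |A|^2 = 16 ordered sum pairs; collecting distinct values, A + A = {-28, -21, -14, -7, 0, 7, 14}, so |A + A| = 7. Thus K = 7/4. Here |A + A| = 2|A| − 1 = 7, the minimum possible — so K = 7/4 is minimal, which holds iff A is an arithmetic progression.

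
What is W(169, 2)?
W(169, 2) = 169 + 1 = 170

A 2-term AP is any pair of integers, so a monochromatic 2-AP exists iff some colour is used at least twice. With 169 colours, the colouring i ↦ i on {1, ..., 169} uses each colour once, avoiding any monochromatic pair, so W(169, 2) > 169. For {1, ..., 170}, pigeonhole forces two integers of the same colour, which form a monochromatic 2-AP. Hence W(169, 2) = 170.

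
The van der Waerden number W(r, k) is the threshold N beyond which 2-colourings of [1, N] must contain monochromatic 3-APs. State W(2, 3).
W(2, 3) = 9

Lower bound: the 2-colouring RRBBRRBB of {1, ..., 8} (R at positions {1, 2, 5, 6}, B at {3, 4, 7, 8}) contains no monochromatic 3-term AP, so W(2, 3) > 8. Upper bound: a case analysis on any 2-colouring of {1, ..., 9} forces such an AP. Hence W(2, 3) = 9.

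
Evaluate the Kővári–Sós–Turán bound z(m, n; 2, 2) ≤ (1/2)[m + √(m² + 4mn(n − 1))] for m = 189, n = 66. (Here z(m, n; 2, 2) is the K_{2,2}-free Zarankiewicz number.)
z(189, 66; 2, 2) ≤ (1/2)[189 + √(189² + 4·189·66·65)] = (1/2)[189 + √3278961] = 999.8951

Kővári–Sós–Turán: let r_1, ..., r_189 be the row sums and z = Σ r_i the total number of 1s. Each pair of columns can share at most one row with both entries 1 (else a 2×2 all-ones block appears), so Σ_i C(r_i, 2) ≤ C(66, 2) = 2145. By convexity Σ_i C(r_i, 2) ≥ 189·C(z/189, 2) = z(z − 189)/(2·189), giving z² − 189z − 189·66·65 ≤ 0 and hence z ≤ (1/2)[189 + √(35721 + 4·810810)] = (1/2)[189 + √3278961] ≈ (1/2)(189 + 1810.7902) = 999.8951.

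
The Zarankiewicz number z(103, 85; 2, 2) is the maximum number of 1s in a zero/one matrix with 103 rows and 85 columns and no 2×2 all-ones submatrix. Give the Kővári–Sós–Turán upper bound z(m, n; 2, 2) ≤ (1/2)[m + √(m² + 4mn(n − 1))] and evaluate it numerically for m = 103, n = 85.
z(103, 85; 2, 2) ≤ (1/2)[103 + √(103² + 4·103·85·84)] = (1/2)[103 + √2952289] = 910.6113

Kővári–Sós–Turán: let r_1, ..., r_103 be the row sums and z = Σ r_i the total number of 1s. Each pair of columns can share at most one row with both entries 1 (else a 2×2 all-ones block appears), so Σ_i C(r_i, 2) ≤ C(85, 2) = 3570. By convexity Σ_i C(r_i, 2) ≥ 103·C(z/103, 2) = z(z − 103)/(2·103), giving z² − 103z − 103·85·84 ≤ 0 and hence z ≤ (1/2)[103 + √(10609 + 4·735420)] = (1/2)[103 + √2952289] ≈ (1/2)(103 + 1718.2226) = 910.6113.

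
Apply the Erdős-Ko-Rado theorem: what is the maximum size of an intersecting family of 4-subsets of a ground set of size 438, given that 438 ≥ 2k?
max |F| = C(437, 3) = 13813570

Erdős-Ko-Rado (1961): when n ≥ 2k, max |F| = C(n−1, k−1). The bound is attained by the star {A : i ∈ A} for any fixed i ∈ [n]. Here C(438−1, 4−1) = C(437, 3) = 13813570.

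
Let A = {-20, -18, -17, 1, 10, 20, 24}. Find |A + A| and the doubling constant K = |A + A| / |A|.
K = |A + A| / |A| = 27/7

Enumerate A + A = {a + b : a, b ∈ A}. With |A| = 7, there are |A|^2 = 49 ordered sum pairs; collecting distinct values, A + A = {-40, -38, -37, -36, -35, -34, -19, -17, -16, -10, -8, -7, 0, 2, 3, 4, 6, 7, 11, 20, 21, 25, 30, 34, 40, 44, 48}, so |A + A| = 27. Thus K = 27/7. For comparison, the minimum possible |A + A| over all 7-element sets is 2·7 − 1 = 13 (so min K = 13/7), attained only by arithmetic progressions.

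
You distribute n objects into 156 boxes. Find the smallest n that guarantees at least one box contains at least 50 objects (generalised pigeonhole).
n = (50 − 1)·156 + 1 = 7645

By the generalised pigeonhole principle, to guarantee some box contains ≥ r objects we need more than (r − 1) · k objects total. Threshold: n = (r − 1) · k + 1. With r = 50 and k = 156: n = 49 · 156 + 1 = 7644 + 1 = 7645. For n = 7644 = 49 · 156, we can put exactly 49 objects in every box, avoiding 50 in any single one — so 7645 is tight.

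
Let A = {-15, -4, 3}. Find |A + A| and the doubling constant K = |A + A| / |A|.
K = |A + A| / |A| = 6/3 = 2

Enumerate A + A = {a + b : a, b ∈ A}. With |A| = 3, there are |A|^2 = 9 ordered sum pairs; collecting distinct values, A + A = {-30, -19, -12, -8, -1, 6}, so |A + A| = 6. Thus K = 6/3 = 2. For comparison, the minimum possible |A + A| over all 3-element sets is 2·3 − 1 = 5 (so min K = 5/3), attained only by arithmetic progressions.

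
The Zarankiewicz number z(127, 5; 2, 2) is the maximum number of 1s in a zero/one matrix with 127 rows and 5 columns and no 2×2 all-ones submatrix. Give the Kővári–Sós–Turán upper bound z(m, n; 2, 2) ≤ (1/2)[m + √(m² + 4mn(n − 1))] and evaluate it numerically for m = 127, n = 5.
z(127, 5; 2, 2) ≤ (1/2)[127 + √(127² + 4·127·5·4)] = (1/2)[127 + √26289] = 144.5694

Kővári–Sós–Turán: let r_1, ..., r_127 be the row sums and z = Σ r_i the total number of 1s. Each pair of columns can share at most one row with both entries 1 (else a 2×2 all-ones block appears), so Σ_i C(r_i, 2) ≤ C(5, 2) = 10. By convexity Σ_i C(r_i, 2) ≥ 127·C(z/127, 2) = z(z − 127)/(2·127), giving z² − 127z − 127·5·4 ≤ 0 and hence z ≤ (1/2)[127 + √(16129 + 4·2540)] = (1/2)[127 + √26289] ≈ (1/2)(127 + 162.1388) = 144.5694.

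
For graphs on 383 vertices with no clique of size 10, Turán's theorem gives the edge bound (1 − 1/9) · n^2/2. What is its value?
Turán density bound = (8/9) · 383^2/2 = 586756/9 ≈ 65195.1111

Turán's theorem: ex(n, K_{r+1}) is achieved by the complete r-partite Turán graph T(n, r) with parts as balanced as possible, and is at most (1 − 1/r) · n^2/2. For r = 9, n = 383: the density bound is (8/9) · 146689/2 = 586756/9 ≈ 65195.1111. The integer-valued extremum is e(T(383, 9)) = 65194, which is strictly less than the density bound 586756/9 since 9 ∤ 383 (the parts of T(383, 9) cannot all be equal).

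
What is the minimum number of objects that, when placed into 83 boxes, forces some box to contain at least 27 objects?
n = (27 − 1)·83 + 1 = 2159

By the generalised pigeonhole principle, to guarantee some box contains ≥ r objects we need more than (r − 1) · k objects total. Threshold: n = (r − 1) · k + 1. With r = 27 and k = 83: n = 26 · 83 + 1 = 2158 + 1 = 2159. For n = 2158 = 26 · 83, we can put exactly 26 objects in every box, avoiding 27 in any single one — so 2159 is tight.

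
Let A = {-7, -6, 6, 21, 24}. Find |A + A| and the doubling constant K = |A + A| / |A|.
K = |A + A| / |A| = 15/5 = 3

Enumerate A + A = {a + b : a, b ∈ A}. With |A| = 5, there are |A|^2 = 25 ordered sum pairs; collecting distinct values, A + A = {-14, -13, -12, -1, 0, 12, 14, 15, 17, 18, 27, 30, 42, 45, 48}, so |A + A| = 15. Thus K = 15/5 = 3. For comparison, the minimum possible |A + A| over all 5-element sets is 2·5 − 1 = 9 (so min K = 9/5), attained only by arithmetic progressions.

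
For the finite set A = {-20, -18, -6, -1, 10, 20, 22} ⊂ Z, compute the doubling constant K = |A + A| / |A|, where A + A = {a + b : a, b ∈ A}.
K = |A + A| / |A| = 26/7

Enumerate A + A = {a + b : a, b ∈ A}. With |A| = 7, there are |A|^2 = 49 ordered sum pairs; collecting distinct values, A + A = {-40, -38, -36, -26, -24, -21, -19, -12, -10, -8, -7, -2, 0, 2, 4, 9, 14, 16, 19, 20, 21, 30, 32, 40, 42, 44}, so |A + A| = 26. Thus K = 26/7. For comparison, the minimum possible |A + A| over all 7-element sets is 2·7 − 1 = 13 (so min K = 13/7), attained only by arithmetic progressions.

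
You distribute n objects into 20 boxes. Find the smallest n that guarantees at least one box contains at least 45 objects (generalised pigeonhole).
n = (45 − 1)·20 + 1 = 881

By the generalised pigeonhole principle, to guarantee some box contains ≥ r objects we need more than (r − 1) · k objects total. Threshold: n = (r − 1) · k + 1. With r = 45 and k = 20: n = 44 · 20 + 1 = 880 + 1 = 881. For n = 880 = 44 · 20, we can put exactly 44 objects in every box, avoiding 45 in any single one — so 881 is tight.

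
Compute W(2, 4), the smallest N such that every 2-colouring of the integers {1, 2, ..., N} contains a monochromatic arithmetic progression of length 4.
W(2, 4) = 35

This is a classical value, W(2, 4) = 35, established by combining an explicit 2-colouring of {1, ..., 34} with no monochromatic 4-AP (giving the lower bound W(2, 4) > 34) and a finite case analysis / exhaustive computer search showing every 2-colouring of {1, ..., 35} has such an AP.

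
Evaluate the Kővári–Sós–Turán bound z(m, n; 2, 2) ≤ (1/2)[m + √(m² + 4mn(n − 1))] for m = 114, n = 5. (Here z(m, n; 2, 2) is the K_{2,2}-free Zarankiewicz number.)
z(114, 5; 2, 2) ≤ (1/2)[114 + √(114² + 4·114·5·4)] = (1/2)[114 + √22116] = 131.3572

Kővári–Sós–Turán: let r_1, ..., r_114 be the row sums and z = Σ r_i the total number of 1s. Each pair of columns can share at most one row with both entries 1 (else a 2×2 all-ones block appears), so Σ_i C(r_i, 2) ≤ C(5, 2) = 10. By convexity Σ_i C(r_i, 2) ≥ 114·C(z/114, 2) = z(z − 114)/(2·114), giving z² − 114z − 114·5·4 ≤ 0 and hence z ≤ (1/2)[114 + √(12996 + 4·2280)] = (1/2)[114 + √22116] ≈ (1/2)(114 + 148.7145) = 131.3572.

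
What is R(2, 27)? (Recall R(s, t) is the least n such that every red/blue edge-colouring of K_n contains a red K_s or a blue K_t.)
R(2, 27) = 27

R(2, k) = k for all k ≥ 2: in a 2-colouring of K_k, either some edge is red (a red K_2) or all edges are blue (a blue K_k). And K_{26} coloured all-blue has no blue K_27, so R(2, 27) > 26. Hence R(2, 27) = 27.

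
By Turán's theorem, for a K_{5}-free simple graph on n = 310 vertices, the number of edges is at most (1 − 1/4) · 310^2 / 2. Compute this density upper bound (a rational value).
Turán density bound = (3/4) · 310^2/2 = 72075/2 ≈ 36037.5

Turán's theorem: ex(n, K_{r+1}) is achieved by the complete r-partite Turán graph T(n, r) with parts as balanced as possible, and is at most (1 − 1/r) · n^2/2. For r = 4, n = 310: the density bound is (3/4) · 96100/2 = 72075/2 ≈ 36037.5. The integer-valued extremum is e(T(310, 4)) = 36037, which is strictly less than the density bound 72075/2 since 4 ∤ 310 (the parts of T(310, 4) cannot all be equal).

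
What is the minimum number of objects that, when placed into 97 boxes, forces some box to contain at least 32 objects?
n = (32 − 1)·97 + 1 = 3008

By the generalised pigeonhole principle, to guarantee some box contains ≥ r objects we need more than (r − 1) · k objects total. Threshold: n = (r − 1) · k + 1. With r = 32 and k = 97: n = 31 · 97 + 1 = 3007 + 1 = 3008. For n = 3007 = 31 · 97, we can put exactly 31 objects in every box, avoiding 32 in any single one — so 3008 is tight.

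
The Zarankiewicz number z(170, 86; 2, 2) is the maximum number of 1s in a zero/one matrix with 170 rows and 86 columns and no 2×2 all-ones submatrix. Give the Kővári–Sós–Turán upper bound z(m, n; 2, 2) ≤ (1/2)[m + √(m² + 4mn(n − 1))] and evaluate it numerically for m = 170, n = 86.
z(170, 86; 2, 2) ≤ (1/2)[170 + √(170² + 4·170·86·85)] = (1/2)[170 + √4999700] = 1203.0004

Kővári–Sós–Turán: let r_1, ..., r_170 be the row sums and z = Σ r_i the total number of 1s. Each pair of columns can share at most one row with both entries 1 (else a 2×2 all-ones block appears), so Σ_i C(r_i, 2) ≤ C(86, 2) = 3655. By convexity Σ_i C(r_i, 2) ≥ 170·C(z/170, 2) = z(z − 170)/(2·170), giving z² − 170z − 170·86·85 ≤ 0 and hence z ≤ (1/2)[170 + √(28900 + 4·1242700)] = (1/2)[170 + √4999700] ≈ (1/2)(170 + 2236.0009) = 1203.0004.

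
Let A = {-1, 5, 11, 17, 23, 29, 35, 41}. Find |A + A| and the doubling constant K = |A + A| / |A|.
K = |A + A| / |A| = 15/8

Enumerate A + A = {a + b : a, b ∈ A}. With |A| = 8, there are |A|^2 = 64 ordered sum pairs; collecting distinct values, A + A = {-2, 4, 10, 16, 22, 28, 34, 40, 46, 52, 58, 64, 70, 76, 82}, so |A + A| = 15. Thus K = 15/8. Here |A + A| = 2|A| − 1 = 15, the minimum possible — so K = 15/8 is minimal, which holds iff A is an arithmetic progression.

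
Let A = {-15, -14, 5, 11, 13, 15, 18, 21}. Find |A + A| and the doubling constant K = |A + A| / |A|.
K = |A + A| / |A| = 33/8

Enumerate A + A = {a + b : a, b ∈ A}. With |A| = 8, there are |A|^2 = 64 ordered sum pairs; collecting distinct values, A + A = {-30, -29, -28, -10, -9, -4, -3, -2, -1, 0, 1, 3, 4, 6, 7, 10, 16, 18, 20, 22, 23, 24, 26, 28, 29, 30, 31, 32, 33, 34, 36, 39, 42}, so |A + A| = 33. Thus K = 33/8. For comparison, the minimum possible |A + A| over all 8-element sets is 2·8 − 1 = 15 (so min K = 15/8), attained only by arithmetic progressions.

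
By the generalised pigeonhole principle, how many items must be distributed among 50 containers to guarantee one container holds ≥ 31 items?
n = (31 − 1)·50 + 1 = 1501

By the generalised pigeonhole principle, to guarantee some box contains ≥ r objects we need more than (r − 1) · k objects total. Threshold: n = (r − 1) · k + 1. With r = 31 and k = 50: n = 30 · 50 + 1 = 1500 + 1 = 1501. For n = 1500 = 30 · 50, we can put exactly 30 objects in every box, avoiding 31 in any single one — so 1501 is tight.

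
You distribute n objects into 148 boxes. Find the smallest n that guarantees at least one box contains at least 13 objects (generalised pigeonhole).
n = (13 − 1)·148 + 1 = 1777

By the generalised pigeonhole principle, to guarantee some box contains ≥ r objects we need more than (r − 1) · k objects total. Threshold: n = (r − 1) · k + 1. With r = 13 and k = 148: n = 12 · 148 + 1 = 1776 + 1 = 1777. For n = 1776 = 12 · 148, we can put exactly 12 objects in every box, avoiding 13 in any single one — so 1777 is tight.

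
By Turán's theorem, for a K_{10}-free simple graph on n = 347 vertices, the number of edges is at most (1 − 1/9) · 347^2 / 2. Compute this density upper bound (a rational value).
Turán density bound = (8/9) · 347^2/2 = 481636/9 ≈ 53515.1111

Turán's theorem: ex(n, K_{r+1}) is achieved by the complete r-partite Turán graph T(n, r) with parts as balanced as possible, and is at most (1 − 1/r) · n^2/2. For r = 9, n = 347: the density bound is (8/9) · 120409/2 = 481636/9 ≈ 53515.1111. The integer-valued extremum is e(T(347, 9)) = 53514, which is strictly less than the density bound 481636/9 since 9 ∤ 347 (the parts of T(347, 9) cannot all be equal).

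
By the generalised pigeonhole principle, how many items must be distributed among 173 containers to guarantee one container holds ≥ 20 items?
n = (20 − 1)·173 + 1 = 3288

By the generalised pigeonhole principle, to guarantee some box contains ≥ r objects we need more than (r − 1) · k objects total. Threshold: n = (r − 1) · k + 1. With r = 20 and k = 173: n = 19 · 173 + 1 = 3287 + 1 = 3288. For n = 3287 = 19 · 173, we can put exactly 19 objects in every box, avoiding 20 in any single one — so 3288 is tight.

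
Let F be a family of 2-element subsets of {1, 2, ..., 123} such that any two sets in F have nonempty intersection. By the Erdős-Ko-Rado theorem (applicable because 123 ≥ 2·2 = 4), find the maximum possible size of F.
max |F| = C(122, 1) = 122

The Erdős-Ko-Rado theorem states: for n ≥ 2k, an intersecting family of k-subsets of an n-element set has size at most C(n − 1, k − 1), with equality for 'star' families {A ⊆ [n] : |A| = k, i ∈ A} (fix an element i). For n = 123, k = 2: C(122, 1) = 122.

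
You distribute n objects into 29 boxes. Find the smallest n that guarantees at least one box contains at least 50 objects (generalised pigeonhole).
n = (50 − 1)·29 + 1 = 1422

By the generalised pigeonhole principle, to guarantee some box contains ≥ r objects we need more than (r − 1) · k objects total. Threshold: n = (r − 1) · k + 1. With r = 50 and k = 29: n = 49 · 29 + 1 = 1421 + 1 = 1422. For n = 1421 = 49 · 29, we can put exactly 49 objects in every box, avoiding 50 in any single one — so 1422 is tight.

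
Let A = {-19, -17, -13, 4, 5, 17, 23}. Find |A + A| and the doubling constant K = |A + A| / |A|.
K = |A + A| / |A| = 26/7

Enumerate A + A = {a + b : a, b ∈ A}. With |A| = 7, there are |A|^2 = 49 ordered sum pairs; collecting distinct values, A + A = {-38, -36, -34, -32, -30, -26, -15, -14, -13, -12, -9, -8, -2, 0, 4, 6, 8, 9, 10, 21, 22, 27, 28, 34, 40, 46}, so |A + A| = 26. Thus K = 26/7. For comparison, the minimum possible |A + A| over all 7-element sets is 2·7 − 1 = 13 (so min K = 13/7), attained only by arithmetic progressions.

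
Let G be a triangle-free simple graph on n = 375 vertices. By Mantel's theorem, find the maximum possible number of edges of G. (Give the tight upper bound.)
ex(375, K_3) = ⌊375^2/4⌋ = 35156

Mantel (1907): a triangle-free graph on n vertices has at most ⌊n^2/4⌋ edges, with equality for the complete bipartite graph K_{⌊n/2⌋, ⌈n/2⌉}. For n = 375: ⌊375^2/4⌋ = ⌊140625/4⌋ = 35156. The extremal graph is K_{187, 188}, which has 187·188 = 35156 edges.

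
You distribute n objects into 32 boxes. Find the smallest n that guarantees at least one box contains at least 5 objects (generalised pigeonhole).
n = (5 − 1)·32 + 1 = 129

By the generalised pigeonhole principle, to guarantee some box contains ≥ r objects we need more than (r − 1) · k objects total. Threshold: n = (r − 1) · k + 1. With r = 5 and k = 32: n = 4 · 32 + 1 = 128 + 1 = 129. For n = 128 = 4 · 32, we can put exactly 4 objects in every box, avoiding 5 in any single one — so 129 is tight.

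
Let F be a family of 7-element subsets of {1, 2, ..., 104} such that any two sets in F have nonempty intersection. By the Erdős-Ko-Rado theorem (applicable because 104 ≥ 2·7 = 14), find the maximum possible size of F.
max |F| = C(103, 6) = 1429840335

The Erdős-Ko-Rado theorem states: for n ≥ 2k, an intersecting family of k-subsets of an n-element set has size at most C(n − 1, k − 1), with equality for 'star' families {A ⊆ [n] : |A| = k, i ∈ A} (fix an element i). For n = 104, k = 7: C(103, 6) = 1429840335.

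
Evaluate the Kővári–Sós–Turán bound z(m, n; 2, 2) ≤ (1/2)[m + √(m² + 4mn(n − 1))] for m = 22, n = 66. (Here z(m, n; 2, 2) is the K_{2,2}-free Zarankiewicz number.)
z(22, 66; 2, 2) ≤ (1/2)[22 + √(22² + 4·22·66·65)] = (1/2)[22 + √378004] = 318.4101

Kővári–Sós–Turán: let r_1, ..., r_22 be the row sums and z = Σ r_i the total number of 1s. Each pair of columns can share at most one row with both entries 1 (else a 2×2 all-ones block appears), so Σ_i C(r_i, 2) ≤ C(66, 2) = 2145. By convexity Σ_i C(r_i, 2) ≥ 22·C(z/22, 2) = z(z − 22)/(2·22), giving z² − 22z − 22·66·65 ≤ 0 and hence z ≤ (1/2)[22 + √(484 + 4·94380)] = (1/2)[22 + √378004] ≈ (1/2)(22 + 614.8203) = 318.4101.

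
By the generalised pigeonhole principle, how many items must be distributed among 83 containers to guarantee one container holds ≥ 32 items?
n = (32 − 1)·83 + 1 = 2574

By the generalised pigeonhole principle, to guarantee some box contains ≥ r objects we need more than (r − 1) · k objects total. Threshold: n = (r − 1) · k + 1. With r = 32 and k = 83: n = 31 · 83 + 1 = 2573 + 1 = 2574. For n = 2573 = 31 · 83, we can put exactly 31 objects in every box, avoiding 32 in any single one — so 2574 is tight.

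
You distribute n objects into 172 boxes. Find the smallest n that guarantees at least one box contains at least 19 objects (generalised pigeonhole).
n = (19 − 1)·172 + 1 = 3097

By the generalised pigeonhole principle, to guarantee some box contains ≥ r objects we need more than (r − 1) · k objects total. Threshold: n = (r − 1) · k + 1. With r = 19 and k = 172: n = 18 · 172 + 1 = 3096 + 1 = 3097. For n = 3096 = 18 · 172, we can put exactly 18 objects in every box, avoiding 19 in any single one — so 3097 is tight.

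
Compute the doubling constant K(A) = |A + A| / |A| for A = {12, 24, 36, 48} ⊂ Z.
K = |A + A| / |A| = 7/4

Enumerate A + A = {a + b : a, b ∈ A}. With |A| = 4, there are |A|^2 = 16 ordered sum pairs; collecting distinct values, A + A = {24, 36, 48, 60, 72, 84, 96}, so |A + A| = 7. Thus K = 7/4. Here |A + A| = 2|A| − 1 = 7, the minimum possible — so K = 7/4 is minimal, which holds iff A is an arithmetic progression.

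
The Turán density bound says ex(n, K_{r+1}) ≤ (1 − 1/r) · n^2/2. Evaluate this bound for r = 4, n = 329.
Turán density bound = (3/4) · 329^2/2 = 324723/8 ≈ 40590.375

Turán's theorem: ex(n, K_{r+1}) is achieved by the complete r-partite Turán graph T(n, r) with parts as balanced as possible, and is at most (1 − 1/r) · n^2/2. For r = 4, n = 329: the density bound is (3/4) · 108241/2 = 324723/8 ≈ 40590.375. The integer-valued extremum is e(T(329, 4)) = 40590, which is strictly less than the density bound 324723/8 since 4 ∤ 329 (the parts of T(329, 4) cannot all be equal).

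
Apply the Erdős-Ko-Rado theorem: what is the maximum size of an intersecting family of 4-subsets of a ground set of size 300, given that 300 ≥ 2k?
max |F| = C(299, 3) = 4410549

The Erdős-Ko-Rado theorem states: for n ≥ 2k, an intersecting family of k-subsets of an n-element set has size at most C(n − 1, k − 1), with equality for 'star' families {A ⊆ [n] : |A| = k, i ∈ A} (fix an element i). For n = 300, k = 4: C(299, 3) = 4410549.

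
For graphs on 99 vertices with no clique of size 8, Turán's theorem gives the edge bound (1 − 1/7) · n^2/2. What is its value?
Turán density bound = (6/7) · 99^2/2 = 29403/7 ≈ 4200.4286

Turán's theorem: ex(n, K_{r+1}) is achieved by the complete r-partite Turán graph T(n, r) with parts as balanced as possible, and is at most (1 − 1/r) · n^2/2. For r = 7, n = 99: the density bound is (6/7) · 9801/2 = 29403/7 ≈ 4200.4286. The integer-valued extremum is e(T(99, 7)) = 4200, which is strictly less than the density bound 29403/7 since 7 ∤ 99 (the parts of T(99, 7) cannot all be equal).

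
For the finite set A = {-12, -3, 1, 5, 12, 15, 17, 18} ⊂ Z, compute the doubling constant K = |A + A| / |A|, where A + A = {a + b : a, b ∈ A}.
K = |A + A| / |A| = 33/8

Enumerate A + A = {a + b : a, b ∈ A}. With |A| = 8, there are |A|^2 = 64 ordered sum pairs; collecting distinct values, A + A = {-24, -15, -11, -7, -6, -2, 0, 2, 3, 5, 6, 9, 10, 12, 13, 14, 15, 16, 17, 18, 19, 20, 22, 23, 24, 27, 29, 30, 32, 33, 34, 35, 36}, so |A + A| = 33. Thus K = 33/8. For comparison, the minimum possible |A + A| over all 8-element sets is 2·8 − 1 = 15 (so min K = 15/8), attained only by arithmetic progressions.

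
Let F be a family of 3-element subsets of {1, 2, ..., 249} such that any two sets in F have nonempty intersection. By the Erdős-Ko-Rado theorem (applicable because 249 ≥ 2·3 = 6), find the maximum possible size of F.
max |F| = C(248, 2) = 30628

Erdős-Ko-Rado (1961): when n ≥ 2k, max |F| = C(n−1, k−1). The bound is attained by the star {A : i ∈ A} for any fixed i ∈ [n]. Here C(249−1, 3−1) = C(248, 2) = 30628.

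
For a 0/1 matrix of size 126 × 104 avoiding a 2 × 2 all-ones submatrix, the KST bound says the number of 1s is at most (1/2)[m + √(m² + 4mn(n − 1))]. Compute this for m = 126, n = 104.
z(126, 104; 2, 2) ≤ (1/2)[126 + √(126² + 4·126·104·103)] = (1/2)[126 + √5414724] = 1226.478

Kővári–Sós–Turán: let r_1, ..., r_126 be the row sums and z = Σ r_i the total number of 1s. Each pair of columns can share at most one row with both entries 1 (else a 2×2 all-ones block appears), so Σ_i C(r_i, 2) ≤ C(104, 2) = 5356. By convexity Σ_i C(r_i, 2) ≥ 126·C(z/126, 2) = z(z − 126)/(2·126), giving z² − 126z − 126·104·103 ≤ 0 and hence z ≤ (1/2)[126 + √(15876 + 4·1349712)] = (1/2)[126 + √5414724] ≈ (1/2)(126 + 2326.956) = 1226.478.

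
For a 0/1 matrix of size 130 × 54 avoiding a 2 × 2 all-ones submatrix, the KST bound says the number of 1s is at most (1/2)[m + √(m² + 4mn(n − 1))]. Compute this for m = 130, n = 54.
z(130, 54; 2, 2) ≤ (1/2)[130 + √(130² + 4·130·54·53)] = (1/2)[130 + √1505140] = 678.4207

Kővári–Sós–Turán: let r_1, ..., r_130 be the row sums and z = Σ r_i the total number of 1s. Each pair of columns can share at most one row with both entries 1 (else a 2×2 all-ones block appears), so Σ_i C(r_i, 2) ≤ C(54, 2) = 1431. By convexity Σ_i C(r_i, 2) ≥ 130·C(z/130, 2) = z(z − 130)/(2·130), giving z² − 130z − 130·54·53 ≤ 0 and hence z ≤ (1/2)[130 + √(16900 + 4·372060)] = (1/2)[130 + √1505140] ≈ (1/2)(130 + 1226.8415) = 678.4207.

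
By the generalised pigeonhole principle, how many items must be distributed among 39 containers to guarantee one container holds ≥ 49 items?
n = (49 − 1)·39 + 1 = 1873

By the generalised pigeonhole principle, to guarantee some box contains ≥ r objects we need more than (r − 1) · k objects total. Threshold: n = (r − 1) · k + 1. With r = 49 and k = 39: n = 48 · 39 + 1 = 1872 + 1 = 1873. For n = 1872 = 48 · 39, we can put exactly 48 objects in every box, avoiding 49 in any single one — so 1873 is tight.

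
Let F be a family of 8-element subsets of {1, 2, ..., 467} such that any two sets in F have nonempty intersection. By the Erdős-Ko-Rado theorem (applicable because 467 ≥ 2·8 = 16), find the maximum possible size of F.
max |F| = C(466, 7) = 904915521191440

The Erdős-Ko-Rado theorem states: for n ≥ 2k, an intersecting family of k-subsets of an n-element set has size at most C(n − 1, k − 1), with equality for 'star' families {A ⊆ [n] : |A| = k, i ∈ A} (fix an element i). For n = 467, k = 8: C(466, 7) = 904915521191440.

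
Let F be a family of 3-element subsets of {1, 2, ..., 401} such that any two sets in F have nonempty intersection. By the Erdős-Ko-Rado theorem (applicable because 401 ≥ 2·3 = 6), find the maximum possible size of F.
max |F| = C(400, 2) = 79800

Erdős-Ko-Rado (1961): when n ≥ 2k, max |F| = C(n−1, k−1). The bound is attained by the star {A : i ∈ A} for any fixed i ∈ [n]. Here C(401−1, 3−1) = C(400, 2) = 79800.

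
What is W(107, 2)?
W(107, 2) = 107 + 1 = 108

A 2-term AP is any pair of integers, so a monochromatic 2-AP exists iff some colour is used at least twice. With 107 colours, the colouring i ↦ i on {1, ..., 107} uses each colour once, avoiding any monochromatic pair, so W(107, 2) > 107. For {1, ..., 108}, pigeonhole forces two integers of the same colour, which form a monochromatic 2-AP. Hence W(107, 2) = 108.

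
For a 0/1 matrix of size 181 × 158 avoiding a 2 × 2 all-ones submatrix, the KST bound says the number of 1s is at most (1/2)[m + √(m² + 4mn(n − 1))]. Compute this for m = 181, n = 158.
z(181, 158; 2, 2) ≤ (1/2)[181 + √(181² + 4·181·158·157)] = (1/2)[181 + √17992305] = 2211.3669

Kővári–Sós–Turán: let r_1, ..., r_181 be the row sums and z = Σ r_i the total number of 1s. Each pair of columns can share at most one row with both entries 1 (else a 2×2 all-ones block appears), so Σ_i C(r_i, 2) ≤ C(158, 2) = 12403. By convexity Σ_i C(r_i, 2) ≥ 181·C(z/181, 2) = z(z − 181)/(2·181), giving z² − 181z − 181·158·157 ≤ 0 and hence z ≤ (1/2)[181 + √(32761 + 4·4489886)] = (1/2)[181 + √17992305] ≈ (1/2)(181 + 4241.7337) = 2211.3669.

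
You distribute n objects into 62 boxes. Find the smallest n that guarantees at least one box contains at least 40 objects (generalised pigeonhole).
n = (40 − 1)·62 + 1 = 2419

By the generalised pigeonhole principle, to guarantee some box contains ≥ r objects we need more than (r − 1) · k objects total. Threshold: n = (r − 1) · k + 1. With r = 40 and k = 62: n = 39 · 62 + 1 = 2418 + 1 = 2419. For n = 2418 = 39 · 62, we can put exactly 39 objects in every box, avoiding 40 in any single one — so 2419 is tight.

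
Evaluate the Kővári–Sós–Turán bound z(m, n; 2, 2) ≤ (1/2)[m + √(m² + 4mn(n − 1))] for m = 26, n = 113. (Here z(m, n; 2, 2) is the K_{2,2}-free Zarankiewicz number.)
z(26, 113; 2, 2) ≤ (1/2)[26 + √(26² + 4·26·113·112)] = (1/2)[26 + √1316900] = 586.7813

Kővári–Sós–Turán: let r_1, ..., r_26 be the row sums and z = Σ r_i the total number of 1s. Each pair of columns can share at most one row with both entries 1 (else a 2×2 all-ones block appears), so Σ_i C(r_i, 2) ≤ C(113, 2) = 6328. By convexity Σ_i C(r_i, 2) ≥ 26·C(z/26, 2) = z(z − 26)/(2·26), giving z² − 26z − 26·113·112 ≤ 0 and hence z ≤ (1/2)[26 + √(676 + 4·329056)] = (1/2)[26 + √1316900] ≈ (1/2)(26 + 1147.5626) = 586.7813.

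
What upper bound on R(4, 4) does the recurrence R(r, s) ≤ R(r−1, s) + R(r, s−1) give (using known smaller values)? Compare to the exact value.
R(4, 4) ≤ R(3, 4) + R(4, 3) = 9 + 9 = 18; exact value R(4, 4) = 18.

The Erdős–Szekeres recurrence R(r, s) ≤ R(r−1, s) + R(r, s−1) applied to (r, s) = (4, 4) gives
  R(4, 4) ≤ R(3, 4) + R(4, 3) = 9 + 9 = 18.
(Recall R(2, k) = k and R is symmetric.) Here the recurrence bound is tight: a matching lower-bound construction on K_{17} shows R(4, 4) > 17, so R(4, 4) = 18 exactly.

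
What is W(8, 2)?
W(8, 2) = 8 + 1 = 9

A 2-term AP is any pair of integers, so a monochromatic 2-AP exists iff some colour is used at least twice. With 8 colours, the colouring i ↦ i on {1, ..., 8} uses each colour once, avoiding any monochromatic pair, so W(8, 2) > 8. For {1, ..., 9}, pigeonhole forces two integers of the same colour, which form a monochromatic 2-AP. Hence W(8, 2) = 9.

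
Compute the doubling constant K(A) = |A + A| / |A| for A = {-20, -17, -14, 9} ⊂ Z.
K = |A + A| / |A| = 9/4

Enumerate A + A = {a + b : a, b ∈ A}. With |A| = 4, there are |A|^2 = 16 ordered sum pairs; collecting distinct values, A + A = {-40, -37, -34, -31, -28, -11, -8, -5, 18}, so |A + A| = 9. Thus K = 9/4. For comparison, the minimum possible |A + A| over all 4-element sets is 2·4 − 1 = 7 (so min K = 7/4), attained only by arithmetic progressions.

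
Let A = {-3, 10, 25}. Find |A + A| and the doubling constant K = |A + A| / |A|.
K = |A + A| / |A| = 6/3 = 2

Enumerate A + A = {a + b : a, b ∈ A}. With |A| = 3, there are |A|^2 = 9 ordered sum pairs; collecting distinct values, A + A = {-6, 7, 20, 22, 35, 50}, so |A + A| = 6. Thus K = 6/3 = 2. For comparison, the minimum possible |A + A| over all 3-element sets is 2·3 − 1 = 5 (so min K = 5/3), attained only by arithmetic progressions.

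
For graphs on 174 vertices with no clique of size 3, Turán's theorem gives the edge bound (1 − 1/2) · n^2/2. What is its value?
Turán density bound = (1/2) · 174^2/2 = 7569

Turán's theorem: ex(n, K_{r+1}) is achieved by the complete r-partite Turán graph T(n, r) with parts as balanced as possible, and is at most (1 − 1/r) · n^2/2. For r = 2, n = 174: the density bound is (1/2) · 30276/2 = 7569. Since 2 ∣ 174, the Turán graph T(174, 2) has parts of equal size 87, and its edge count e(T(174, 2)) = 7569 attains the density bound exactly.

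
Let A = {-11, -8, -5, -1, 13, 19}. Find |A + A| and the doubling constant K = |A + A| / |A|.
K = |A + A| / |A| = 19/6

Enumerate A + A = {a + b : a, b ∈ A}. With |A| = 6, there are |A|^2 = 36 ordered sum pairs; collecting distinct values, A + A = {-22, -19, -16, -13, -12, -10, -9, -6, -2, 2, 5, 8, 11, 12, 14, 18, 26, 32, 38}, so |A + A| = 19. Thus K = 19/6. For comparison, the minimum possible |A + A| over all 6-element sets is 2·6 − 1 = 11 (so min K = 11/6), attained only by arithmetic progressions.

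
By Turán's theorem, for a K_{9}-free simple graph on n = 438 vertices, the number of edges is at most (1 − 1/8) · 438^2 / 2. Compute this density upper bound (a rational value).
Turán density bound = (7/8) · 438^2/2 = 335727/4 ≈ 83931.75

Turán's theorem: ex(n, K_{r+1}) is achieved by the complete r-partite Turán graph T(n, r) with parts as balanced as possible, and is at most (1 − 1/r) · n^2/2. For r = 8, n = 438: the density bound is (7/8) · 191844/2 = 335727/4 ≈ 83931.75. The integer-valued extremum is e(T(438, 8)) = 83931, which is strictly less than the density bound 335727/4 since 8 ∤ 438 (the parts of T(438, 8) cannot all be equal).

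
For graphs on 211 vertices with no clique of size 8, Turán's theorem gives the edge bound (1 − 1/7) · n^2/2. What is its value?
Turán density bound = (6/7) · 211^2/2 = 133563/7 ≈ 19080.4286

Turán's theorem: ex(n, K_{r+1}) is achieved by the complete r-partite Turán graph T(n, r) with parts as balanced as possible, and is at most (1 − 1/r) · n^2/2. For r = 7, n = 211: the density bound is (6/7) · 44521/2 = 133563/7 ≈ 19080.4286. The integer-valued extremum is e(T(211, 7)) = 19080, which is strictly less than the density bound 133563/7 since 7 ∤ 211 (the parts of T(211, 7) cannot all be equal).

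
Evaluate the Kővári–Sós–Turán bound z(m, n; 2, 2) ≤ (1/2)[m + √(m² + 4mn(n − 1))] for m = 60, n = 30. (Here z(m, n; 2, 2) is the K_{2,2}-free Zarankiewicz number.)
z(60, 30; 2, 2) ≤ (1/2)[60 + √(60² + 4·60·30·29)] = (1/2)[60 + √212400] = 260.4344

Kővári–Sós–Turán: let r_1, ..., r_60 be the row sums and z = Σ r_i the total number of 1s. Each pair of columns can share at most one row with both entries 1 (else a 2×2 all-ones block appears), so Σ_i C(r_i, 2) ≤ C(30, 2) = 435. By convexity Σ_i C(r_i, 2) ≥ 60·C(z/60, 2) = z(z − 60)/(2·60), giving z² − 60z − 60·30·29 ≤ 0 and hence z ≤ (1/2)[60 + √(3600 + 4·52200)] = (1/2)[60 + √212400] ≈ (1/2)(60 + 460.8687) = 260.4344.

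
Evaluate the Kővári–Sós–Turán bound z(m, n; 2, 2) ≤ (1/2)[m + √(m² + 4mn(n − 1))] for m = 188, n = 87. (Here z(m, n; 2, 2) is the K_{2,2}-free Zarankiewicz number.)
z(188, 87; 2, 2) ≤ (1/2)[188 + √(188² + 4·188·87·86)] = (1/2)[188 + √5661808] = 1283.7277

Kővári–Sós–Turán: let r_1, ..., r_188 be the row sums and z = Σ r_i the total number of 1s. Each pair of columns can share at most one row with both entries 1 (else a 2×2 all-ones block appears), so Σ_i C(r_i, 2) ≤ C(87, 2) = 3741. By convexity Σ_i C(r_i, 2) ≥ 188·C(z/188, 2) = z(z − 188)/(2·188), giving z² − 188z − 188·87·86 ≤ 0 and hence z ≤ (1/2)[188 + √(35344 + 4·1406616)] = (1/2)[188 + √5661808] ≈ (1/2)(188 + 2379.4554) = 1283.7277.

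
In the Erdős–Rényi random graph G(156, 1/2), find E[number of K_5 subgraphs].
E[# K_5] = C(156, 5) · (1/2)^C(5, 2) = 721656936 / 2^10 = 90207117/128 = 704743.1015625

For each 5-subset S of vertices (there are C(156, 5) = 721656936 such S), let X_S = 1 if S induces a K_5 (all C(5, 2) = 10 edges present). Then P(X_S = 1) = (1/2)^10 = 1/1024. By linearity of expectation, E[# K_5] = C(156, 5) · (1/2)^10 = 721656936 / 1024 = 90207117/128 = 704743.1015625.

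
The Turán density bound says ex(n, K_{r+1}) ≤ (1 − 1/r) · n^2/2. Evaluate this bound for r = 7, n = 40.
Turán density bound = (6/7) · 40^2/2 = 4800/7 ≈ 685.7143

Turán's theorem: ex(n, K_{r+1}) is achieved by the complete r-partite Turán graph T(n, r) with parts as balanced as possible, and is at most (1 − 1/r) · n^2/2. For r = 7, n = 40: the density bound is (6/7) · 1600/2 = 4800/7 ≈ 685.7143. The integer-valued extremum is e(T(40, 7)) = 685, which is strictly less than the density bound 4800/7 since 7 ∤ 40 (the parts of T(40, 7) cannot all be equal).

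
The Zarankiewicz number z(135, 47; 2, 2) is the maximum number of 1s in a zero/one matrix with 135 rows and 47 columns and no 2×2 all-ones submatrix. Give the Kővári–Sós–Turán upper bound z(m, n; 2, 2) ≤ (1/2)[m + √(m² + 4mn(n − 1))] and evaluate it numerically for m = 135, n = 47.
z(135, 47; 2, 2) ≤ (1/2)[135 + √(135² + 4·135·47·46)] = (1/2)[135 + √1185705] = 611.9504

Kővári–Sós–Turán: let r_1, ..., r_135 be the row sums and z = Σ r_i the total number of 1s. Each pair of columns can share at most one row with both entries 1 (else a 2×2 all-ones block appears), so Σ_i C(r_i, 2) ≤ C(47, 2) = 1081. By convexity Σ_i C(r_i, 2) ≥ 135·C(z/135, 2) = z(z − 135)/(2·135), giving z² − 135z − 135·47·46 ≤ 0 and hence z ≤ (1/2)[135 + √(18225 + 4·291870)] = (1/2)[135 + √1185705] ≈ (1/2)(135 + 1088.9008) = 611.9504.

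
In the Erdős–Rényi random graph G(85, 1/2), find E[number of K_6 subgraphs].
E[# K_6] = C(85, 6) · (1/2)^C(6, 2) = 437353560 / 2^15 = 54669195/4096 ≈ 13346.971436

For each 6-subset S of vertices (there are C(85, 6) = 437353560 such S), let X_S = 1 if S induces a K_6 (all C(6, 2) = 15 edges present). Then P(X_S = 1) = (1/2)^15 = 1/32768. By linearity of expectation, E[# K_6] = C(85, 6) · (1/2)^15 = 437353560 / 32768 = 54669195/4096 ≈ 13346.971436.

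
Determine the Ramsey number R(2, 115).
R(2, 115) = 115

R(2, k) = k for all k ≥ 2: in a 2-colouring of K_k, either some edge is red (a red K_2) or all edges are blue (a blue K_k). And K_{114} coloured all-blue has no blue K_115, so R(2, 115) > 114. Hence R(2, 115) = 115.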